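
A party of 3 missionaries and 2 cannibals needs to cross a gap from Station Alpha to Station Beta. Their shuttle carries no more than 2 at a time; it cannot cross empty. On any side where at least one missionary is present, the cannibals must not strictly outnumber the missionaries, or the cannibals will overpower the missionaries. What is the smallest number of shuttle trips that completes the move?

Counting alone: each trip to Station Beta takes at most 2 across and each return brings at least 1 back, so after t trips out (and t−1 returns) at most 2t − (t−1) of the 5 are across; that first reaches 5 at t = 4, so at least 7 crossings are needed.
The plan below uses exactly 7 crossings, so it is optimal:
1. 2 cannibals → Station Beta.  (Station Alpha: 3M 0C; Station Beta: 0M 2C)
2. 1 cannibal ← Station Alpha.  (Station Alpha: 3M 1C; Station Beta: 0M 1C)
3. 2 missionaries → Station Beta.  (Station Alpha: 1M 1C; Station Beta: 2M 1C)
4. 1 missionary ← Station Alpha.  (Station Alpha: 2M 1C; Station Beta: 1M 1C)
5. 1 missionary and 1 cannibal → Station Beta.  (Station Alpha: 1M 0C; Station Beta: 2M 2C)
6. 1 cannibal ← Station Alpha.  (Station Alpha: 1M 1C; Station Beta: 2M 1C)
7. 1 missionary and 1 cannibal → Station Beta.  (Station Alpha: 0M 0C; Station Beta: 3M 2C)

7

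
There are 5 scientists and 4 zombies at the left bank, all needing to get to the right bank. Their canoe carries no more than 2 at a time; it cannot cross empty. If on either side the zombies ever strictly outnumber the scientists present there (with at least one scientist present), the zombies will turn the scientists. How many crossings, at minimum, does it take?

Counting alone: each trip to the right bank takes at most 2 across and each return brings at least 1 back, so after t trips out (and t−1 returns) at most 2t − (t−1) of the 9 are across; that first reaches 9 at t = 8, so at least 15 crossings are needed.
The plan below uses exactly 15 crossings, so it is optimal:
1. 2 zombies → the right bank.  (the left bank: 5S 2Z; the right bank: 0S 2Z)
2. 1 zombie ← the left bank.  (the left bank: 5S 3Z; the right bank: 0S 1Z)
3. 2 zombies → the right bank.  (the left bank: 5S 1Z; the right bank: 0S 3Z)
4. 1 zombie ← the left bank.  (the left bank: 5S 2Z; the right bank: 0S 2Z)
5. 2 scientists → the right bank.  (the left bank: 3S 2Z; the right bank: 2S 2Z)
6. 1 zombie ← the left bank.  (the left bank: 3S 3Z; the right bank: 2S 1Z)
7. 1 scientist and 1 zombie → the right bank.  (the left bank: 2S 2Z; the right bank: 3S 2Z)
8. 1 scientist ← the left bank.  (the left bank: 3S 2Z; the right bank: 2S 2Z)
9. 1 scientist and 1 zombie → the right bank.  (the left bank: 2S 1Z; the right bank: 3S 3Z)
10. 1 zombie ← the left bank.  (the left bank: 2S 2Z; the right bank: 3S 2Z)
11. 1 scientist and 1 zombie → the right bank.  (the left bank: 1S 1Z; the right bank: 4S 3Z)
12. 1 scientist ← the left bank.  (the left bank: 2S 1Z; the right bank: 3S 3Z)
13. 1 scientist and 1 zombie → the right bank.  (the left bank: 1S 0Z; the right bank: 4S 4Z)
14. 1 zombie ← the left bank.  (the left bank: 1S 1Z; the right bank: 4S 3Z)
15. 1 scientist and 1 zombie → the right bank.  (the left bank: 0S 0Z; the right bank: 5S 4Z)

15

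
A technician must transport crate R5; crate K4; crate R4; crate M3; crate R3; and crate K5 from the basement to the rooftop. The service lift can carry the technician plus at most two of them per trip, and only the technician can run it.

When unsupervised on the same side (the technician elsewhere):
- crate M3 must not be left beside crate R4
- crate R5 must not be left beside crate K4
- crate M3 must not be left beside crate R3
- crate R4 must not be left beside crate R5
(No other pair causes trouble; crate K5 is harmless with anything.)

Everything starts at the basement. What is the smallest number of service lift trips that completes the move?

Counting alone: the technician can take at most 2 across per trip to the rooftop, so moving all 6 needs at least 3 loaded trips out, with a return between consecutive ones — at least 5 crossings.
The safety rule pushes this higher. Following every safe sequence of crossings, the most of the 6 that can be at the rooftop as the service lift arrives there on crossing 5 is 5 — never all 6.
So no plan with fewer than 7 crossings exists, and this one achieves 7:
1. Technician goes to the rooftop with crate M3 and crate R5.  [the basement: crate K4, crate K5, crate R3, crate R4 | the rooftop: crate M3, crate R5]
2. Technician goes back to the basement alone.  [the basement: crate K4, crate K5, crate R3, crate R4 | the rooftop: crate M3, crate R5]
3. Technician goes to the rooftop with crate K4 and crate R4.  [the basement: crate K5, crate R3 | the rooftop: crate K4, crate M3, crate R4, crate R5]
4. Technician goes back to the basement with crate M3 and crate R5.  [the basement: crate K5, crate M3, crate R3, crate R5 | the rooftop: crate K4, crate R4]
5. Technician goes to the rooftop with crate K5 and crate R3.  [the basement: crate M3, crate R5 | the rooftop: crate K4, crate K5, crate R3, crate R4]
6. Technician goes back to the basement alone.  [the basement: crate M3, crate R5 | the rooftop: crate K4, crate K5, crate R3, crate R4]
7. Technician goes to the rooftop with crate M3 and crate R5.  [the basement: — | the rooftop: crate K4, crate K5, crate M3, crate R3, crate R4, crate R5]

7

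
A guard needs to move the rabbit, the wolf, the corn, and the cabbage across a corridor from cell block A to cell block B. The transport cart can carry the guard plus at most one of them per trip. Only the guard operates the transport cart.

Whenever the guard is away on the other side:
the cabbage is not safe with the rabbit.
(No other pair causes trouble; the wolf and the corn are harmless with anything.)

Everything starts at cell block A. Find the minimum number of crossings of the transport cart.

7

Counting alone: the guard can take at most 1 across per trip to cell block B, so moving all 4 needs at least 4 loaded trips out, with a return between consecutive ones — at least 7 crossings.
The plan below uses exactly 7 crossings, so it is optimal:
1. Guard goes to cell block B with the rabbit.
2. Guard goes back to cell block A alone.
3. Guard goes to cell block B with the wolf.
4. Guard goes back to cell block A alone.
5. Guard goes to cell block B with the corn.
6. Guard goes back to cell block A alone.
7. Guard goes to cell block B with the cabbage.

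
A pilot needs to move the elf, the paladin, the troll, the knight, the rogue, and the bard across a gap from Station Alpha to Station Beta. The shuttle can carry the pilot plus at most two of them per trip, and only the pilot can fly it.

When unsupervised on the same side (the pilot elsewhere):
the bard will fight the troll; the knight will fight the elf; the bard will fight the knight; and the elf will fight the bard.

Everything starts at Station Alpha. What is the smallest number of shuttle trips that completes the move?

Counting alone: the pilot can take at most 2 across per trip to Station Beta, so moving all 6 needs at least 3 loaded trips out, with a return between consecutive ones — at least 5 crossings.
The safety rule pushes this higher. Following every safe sequence of crossings, the most of the 6 that can be at Station Beta as the shuttle arrives there on crossings 5, 7 is 4, 5 respectively — never all 6.
So no plan with fewer than 9 crossings exists, and this one achieves 9:
1. Pilot goes to Station Beta with the bard and the elf.
2. Pilot goes back to Station Alpha with the elf.
3. Pilot goes to Station Beta with the elf and the paladin.
4. Pilot goes back to Station Alpha with the elf.
5. Pilot goes to Station Beta with the elf and the troll.
6. Pilot goes back to Station Alpha with the bard.
7. Pilot goes to Station Beta with the knight and the rogue.
8. Pilot goes back to Station Alpha with the elf.
9. Pilot goes to Station Beta with the bard and the elf.

9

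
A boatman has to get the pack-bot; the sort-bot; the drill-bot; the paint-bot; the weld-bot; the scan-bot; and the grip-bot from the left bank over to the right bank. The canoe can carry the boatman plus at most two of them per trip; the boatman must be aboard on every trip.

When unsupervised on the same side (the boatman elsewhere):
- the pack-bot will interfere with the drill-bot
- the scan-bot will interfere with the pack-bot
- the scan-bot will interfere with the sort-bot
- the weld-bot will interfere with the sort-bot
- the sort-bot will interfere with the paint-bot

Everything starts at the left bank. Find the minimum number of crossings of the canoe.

Counting alone: the boatman can take at most 2 across per trip to the right bank, so moving all 7 needs at least 4 loaded trips out, with a return between consecutive ones — at least 7 crossings.
The safety rule pushes this higher. Following every safe sequence of crossings, the most of the 7 that can be at the right bank as the canoe arrives there on crossing 7 is 6 — never all 7.
So no plan with fewer than 9 crossings exists, and this one achieves 9:
1. Boatman goes to the right bank with the pack-bot and the sort-bot.  [the left bank: the drill-bot, the grip-bot, the paint-bot, the scan-bot, the weld-bot | the right bank: the pack-bot, the sort-bot]
2. Boatman goes back to the left bank alone.  [the left bank: the drill-bot, the grip-bot, the paint-bot, the scan-bot, the weld-bot | the right bank: the pack-bot, the sort-bot]
3. Boatman goes to the right bank with the drill-bot.  [the left bank: the grip-bot, the paint-bot, the scan-bot, the weld-bot | the right bank: the drill-bot, the pack-bot, the sort-bot]
4. Boatman goes back to the left bank with the pack-bot.  [the left bank: the grip-bot, the pack-bot, the paint-bot, the scan-bot, the weld-bot | the right bank: the drill-bot, the sort-bot]
5. Boatman goes to the right bank with the paint-bot and the scan-bot.  [the left bank: the grip-bot, the pack-bot, the weld-bot | the right bank: the drill-bot, the paint-bot, the scan-bot, the sort-bot]
6. Boatman goes back to the left bank with the sort-bot.  [the left bank: the grip-bot, the pack-bot, the sort-bot, the weld-bot | the right bank: the drill-bot, the paint-bot, the scan-bot]
7. Boatman goes to the right bank with the grip-bot and the weld-bot.  [the left bank: the pack-bot, the sort-bot | the right bank: the drill-bot, the grip-bot, the paint-bot, the scan-bot, the weld-bot]
8. Boatman goes back to the left bank alone.  [the left bank: the pack-bot, the sort-bot | the right bank: the drill-bot, the grip-bot, the paint-bot, the scan-bot, the weld-bot]
9. Boatman goes to the right bank with the pack-bot and the sort-bot.  [the left bank: — | the right bank: the drill-bot, the grip-bot, the pack-bot, the paint-bot, the scan-bot, the sort-bot, the weld-bot]

9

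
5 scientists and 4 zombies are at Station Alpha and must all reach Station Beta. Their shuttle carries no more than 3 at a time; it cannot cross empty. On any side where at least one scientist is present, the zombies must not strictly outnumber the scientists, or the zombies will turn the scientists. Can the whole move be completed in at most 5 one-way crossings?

No

Counting alone: each trip to Station Beta takes at most 3 across and each return brings at least 1 back, so after t trips out (and t−1 returns) at most 3t − (t−1) of the 9 are across; that first reaches 9 at t = 4, so at least 7 crossings are needed.
Since 5 < 7, 5 crossings cannot be enough. (The shortest complete plan in fact takes 7:)
1. 3 zombies → Station Beta.  (Station Alpha: 5S 1Z; Station Beta: 0S 3Z)
2. 1 zombie ← Station Alpha.  (Station Alpha: 5S 2Z; Station Beta: 0S 2Z)
3. 3 scientists → Station Beta.  (Station Alpha: 2S 2Z; Station Beta: 3S 2Z)
4. 1 scientist ← Station Alpha.  (Station Alpha: 3S 2Z; Station Beta: 2S 2Z)
5. 2 scientists and 1 zombie → Station Beta.  (Station Alpha: 1S 1Z; Station Beta: 4S 3Z)
6. 1 scientist ← Station Alpha.  (Station Alpha: 2S 1Z; Station Beta: 3S 3Z)
7. 2 scientists and 1 zombie → Station Beta.  (Station Alpha: 0S 0Z; Station Beta: 5S 4Z)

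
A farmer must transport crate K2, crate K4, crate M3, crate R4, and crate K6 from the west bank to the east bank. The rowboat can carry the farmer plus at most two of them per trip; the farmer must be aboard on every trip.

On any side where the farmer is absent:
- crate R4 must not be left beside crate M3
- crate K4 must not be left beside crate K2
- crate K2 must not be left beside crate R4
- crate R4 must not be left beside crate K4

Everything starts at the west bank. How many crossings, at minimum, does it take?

Counting alone: the farmer can take at most 2 across per trip to the east bank, so moving all 5 needs at least 3 loaded trips out, with a return between consecutive ones — at least 5 crossings.
The safety rule pushes this higher. Following every safe sequence of crossings, the most of the 5 that can be at the east bank as the rowboat arrives there on crossing 5 is 4 — never all 5.
So no plan with fewer than 7 crossings exists, and this one achieves 7:
1. Farmer goes to the east bank with crate K2 and crate R4.  [the west bank: crate K4, crate K6, crate M3 | the east bank: crate K2, crate R4]
2. Farmer goes back to the west bank with crate K2.  [the west bank: crate K2, crate K4, crate K6, crate M3 | the east bank: crate R4]
3. Farmer goes to the east bank with crate K2 and crate M3.  [the west bank: crate K4, crate K6 | the east bank: crate K2, crate M3, crate R4]
4. Farmer goes back to the west bank with crate R4.  [the west bank: crate K4, crate K6, crate R4 | the east bank: crate K2, crate M3]
5. Farmer goes to the east bank with crate K4 and crate K6.  [the west bank: crate R4 | the east bank: crate K2, crate K4, crate K6, crate M3]
6. Farmer goes back to the west bank with crate K2.  [the west bank: crate K2, crate R4 | the east bank: crate K4, crate K6, crate M3]
7. Farmer goes to the east bank with crate K2 and crate R4.  [the west bank: — | the east bank: crate K2, crate K4, crate K6, crate M3, crate R4]

7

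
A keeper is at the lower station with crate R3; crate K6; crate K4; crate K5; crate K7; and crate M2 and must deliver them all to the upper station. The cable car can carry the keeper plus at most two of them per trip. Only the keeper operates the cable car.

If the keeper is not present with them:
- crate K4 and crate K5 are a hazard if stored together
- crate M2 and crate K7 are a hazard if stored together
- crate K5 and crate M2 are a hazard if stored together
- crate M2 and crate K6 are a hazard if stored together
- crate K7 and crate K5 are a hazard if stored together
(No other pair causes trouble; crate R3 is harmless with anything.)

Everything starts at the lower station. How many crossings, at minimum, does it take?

9

Counting alone: the keeper can take at most 2 across per trip to the upper station, so moving all 6 needs at least 3 loaded trips out, with a return between consecutive ones — at least 5 crossings.
The safety rule pushes this higher. Following every safe sequence of crossings, the most of the 6 that can be at the upper station as the cable car arrives there on crossings 5, 7 is 4, 5 respectively — never all 6.
So no plan with fewer than 9 crossings exists, and this one achieves 9:
1. Keeper goes to the upper station with crate K5 and crate M2.
2. Keeper goes back to the lower station with crate K5.
3. Keeper goes to the upper station with crate K5 and crate R3.
4. Keeper goes back to the lower station with crate K5.
5. Keeper goes to the upper station with crate K5 and crate K6.
6. Keeper goes back to the lower station with crate M2.
7. Keeper goes to the upper station with crate K4 and crate K7.
8. Keeper goes back to the lower station with crate K5.
9. Keeper goes to the upper station with crate K5 and crate M2.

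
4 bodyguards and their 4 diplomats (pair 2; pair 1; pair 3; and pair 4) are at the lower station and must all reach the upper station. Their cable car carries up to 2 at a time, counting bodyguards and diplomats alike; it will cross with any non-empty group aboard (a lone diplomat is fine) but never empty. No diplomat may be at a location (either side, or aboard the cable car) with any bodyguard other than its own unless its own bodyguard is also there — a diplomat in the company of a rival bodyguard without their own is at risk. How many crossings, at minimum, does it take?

Following every safe sequence of crossings from the start, the most of the 8 that can be at the upper station as the cable car arrives there on crossings 1, 3, 5 is 2, 3, 4 respectively; the best ever achieved is 4 of 8.
From crossing 7 on, no configuration arises that was not already reachable earlier: only 44 distinct safe configurations (who is on which side, and where the cable car is) can ever be reached, none of them has everyone across, and every continuation just revisits them. So no valid plan exists.

impossible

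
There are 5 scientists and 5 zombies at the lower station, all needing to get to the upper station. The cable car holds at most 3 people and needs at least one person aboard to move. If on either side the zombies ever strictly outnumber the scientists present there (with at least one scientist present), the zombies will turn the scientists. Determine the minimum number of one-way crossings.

Counting alone: each trip to the upper station takes at most 3 across and each return brings at least 1 back, so after t trips out (and t−1 returns) at most 3t − (t−1) of the 10 are across; that first reaches 10 at t = 5, so at least 9 crossings are needed.
The safety rule pushes this higher. Following every safe sequence of crossings, the most of the 10 that can be at the upper station as the cable car arrives there on crossing 9 is 9 — never all 10.
So no plan with fewer than 11 crossings exists, and this one achieves 11:
1. 2 zombies → the upper station.  (the lower station: 5S 3Z; the upper station: 0S 2Z)
2. 1 zombie ← the lower station.  (the lower station: 5S 4Z; the upper station: 0S 1Z)
3. 3 zombies → the upper station.  (the lower station: 5S 1Z; the upper station: 0S 4Z)
4. 1 zombie ← the lower station.  (the lower station: 5S 2Z; the upper station: 0S 3Z)
5. 3 scientists → the upper station.  (the lower station: 2S 2Z; the upper station: 3S 3Z)
6. 1 scientist and 1 zombie ← the lower station.  (the lower station: 3S 3Z; the upper station: 2S 2Z)
7. 3 scientists → the upper station.  (the lower station: 0S 3Z; the upper station: 5S 2Z)
8. 1 zombie ← the lower station.  (the lower station: 0S 4Z; the upper station: 5S 1Z)
9. 2 zombies → the upper station.  (the lower station: 0S 2Z; the upper station: 5S 3Z)
10. 1 zombie ← the lower station.  (the lower station: 0S 3Z; the upper station: 5S 2Z)
11. 3 zombies → the upper station.  (the lower station: 0S 0Z; the upper station: 5S 5Z)

11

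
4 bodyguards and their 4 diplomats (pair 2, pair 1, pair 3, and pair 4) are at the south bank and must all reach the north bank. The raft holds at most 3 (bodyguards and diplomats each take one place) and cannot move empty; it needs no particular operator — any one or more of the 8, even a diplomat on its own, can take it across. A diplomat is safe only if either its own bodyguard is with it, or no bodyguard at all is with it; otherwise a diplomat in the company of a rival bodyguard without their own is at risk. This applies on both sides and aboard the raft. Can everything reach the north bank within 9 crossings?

Yes — this plan uses 9 crossings (≤ 9):
1. bodyguard 2 and diplomat 2 cross → the north bank.
2. bodyguard 2 crosses ← the south bank.
3. bodyguard 1, bodyguard 2, and diplomat 1 cross → the north bank.
4. bodyguard 2 and diplomat 2 cross ← the south bank.
5. bodyguard 2, bodyguard 3, and bodyguard 4 cross → the north bank.
6. diplomat 1 crosses ← the south bank.
7. diplomat 1 and diplomat 2 cross → the north bank.
8. diplomat 2 crosses ← the south bank.
9. diplomat 2, diplomat 3, and diplomat 4 cross → the north bank.

Yes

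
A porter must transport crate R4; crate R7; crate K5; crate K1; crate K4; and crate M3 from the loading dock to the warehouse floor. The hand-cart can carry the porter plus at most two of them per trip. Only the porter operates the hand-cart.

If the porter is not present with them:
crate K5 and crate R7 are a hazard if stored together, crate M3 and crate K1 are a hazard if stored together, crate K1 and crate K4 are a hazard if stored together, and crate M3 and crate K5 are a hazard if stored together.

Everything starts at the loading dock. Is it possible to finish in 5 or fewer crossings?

No

Counting alone: the porter can take at most 2 across per trip to the warehouse floor, so moving all 6 needs at least 3 loaded trips out, with a return between consecutive ones — at least 5 crossings.
The safety rule pushes this higher. Following every safe sequence of crossings, the most of the 6 that can be at the warehouse floor as the hand-cart arrives there on crossing 5 is 5 — never all 6.
So the move cannot be finished within 5 crossings. (The shortest complete plan takes 7:)
1. Porter goes to the warehouse floor with crate K1 and crate K5.
2. Porter goes back to the loading dock alone.
3. Porter goes to the warehouse floor with crate R4 and crate R7.
4. Porter goes back to the loading dock with crate K5.
5. Porter goes to the warehouse floor with crate K4 and crate M3.
6. Porter goes back to the loading dock with crate K1.
7. Porter goes to the warehouse floor with crate K1 and crate K5.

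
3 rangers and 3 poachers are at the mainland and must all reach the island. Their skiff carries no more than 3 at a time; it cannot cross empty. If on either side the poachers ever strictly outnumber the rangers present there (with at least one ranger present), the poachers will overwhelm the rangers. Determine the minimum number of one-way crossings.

5

Counting alone: each trip to the island takes at most 3 across and each return brings at least 1 back, so after t trips out (and t−1 returns) at most 3t − (t−1) of the 6 are across; that first reaches 6 at t = 3, so at least 5 crossings are needed.
The plan below uses exactly 5 crossings, so it is optimal:
1. 2 poachers → the island.  (the mainland: 3R 1P; the island: 0R 2P)
2. 1 poacher ← the mainland.  (the mainland: 3R 2P; the island: 0R 1P)
3. 3 rangers → the island.  (the mainland: 0R 2P; the island: 3R 1P)
4. 1 poacher ← the mainland.  (the mainland: 0R 3P; the island: 3R 0P)
5. 3 poachers → the island.  (the mainland: 0R 0P; the island: 3R 3P)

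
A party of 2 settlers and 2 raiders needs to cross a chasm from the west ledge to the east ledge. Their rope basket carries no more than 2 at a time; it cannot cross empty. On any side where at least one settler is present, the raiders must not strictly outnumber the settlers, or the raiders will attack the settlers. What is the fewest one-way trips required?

Counting alone: each trip to the east ledge takes at most 2 across and each return brings at least 1 back, so after t trips out (and t−1 returns) at most 2t − (t−1) of the 4 are across; that first reaches 4 at t = 3, so at least 5 crossings are needed.
The plan below uses exactly 5 crossings, so it is optimal:
1. 2 raiders → the east ledge.  (the west ledge: 2S 0R; the east ledge: 0S 2R)
2. 1 raider ← the west ledge.  (the west ledge: 2S 1R; the east ledge: 0S 1R)
3. 2 settlers → the east ledge.  (the west ledge: 0S 1R; the east ledge: 2S 1R)
4. 1 raider ← the west ledge.  (the west ledge: 0S 2R; the east ledge: 2S 0R)
5. 2 raiders → the east ledge.  (the west ledge: 0S 0R; the east ledge: 2S 2R)

5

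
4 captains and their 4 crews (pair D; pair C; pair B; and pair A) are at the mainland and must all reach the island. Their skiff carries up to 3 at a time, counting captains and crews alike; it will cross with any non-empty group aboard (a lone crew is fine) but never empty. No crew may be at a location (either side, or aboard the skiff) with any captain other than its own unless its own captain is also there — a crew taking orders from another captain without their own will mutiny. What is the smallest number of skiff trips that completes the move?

9

Counting alone: each trip to the island takes at most 3 across and each return brings at least 1 back, so after t trips out (and t−1 returns) at most 3t − (t−1) of the 8 are across; that first reaches 8 at t = 4, so at least 7 crossings are needed.
The safety rule pushes this higher. Following every safe sequence of crossings, the most of the 8 that can be at the island as the skiff arrives there on crossing 7 is 7 — never all 8.
So no plan with fewer than 9 crossings exists, and this one achieves 9:
1. captain D and crew D cross → the island.
2. captain D crosses ← the mainland.
3. captain C, captain D, and crew C cross → the island.
4. captain D and crew D cross ← the mainland.
5. captain A, captain B, and captain D cross → the island.
6. crew C crosses ← the mainland.
7. crew C and crew D cross → the island.
8. crew D crosses ← the mainland.
9. crew A, crew B, and crew D cross → the island.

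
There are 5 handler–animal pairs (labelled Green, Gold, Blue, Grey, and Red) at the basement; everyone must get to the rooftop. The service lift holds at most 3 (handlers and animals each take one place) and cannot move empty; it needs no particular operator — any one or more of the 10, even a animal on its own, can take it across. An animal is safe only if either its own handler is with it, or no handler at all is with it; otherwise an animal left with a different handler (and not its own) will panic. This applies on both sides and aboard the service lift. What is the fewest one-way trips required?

11

Counting alone: each trip to the rooftop takes at most 3 across and each return brings at least 1 back, so after t trips out (and t−1 returns) at most 3t − (t−1) of the 10 are across; that first reaches 10 at t = 5, so at least 9 crossings are needed.
The safety rule pushes this higher. Following every safe sequence of crossings, the most of the 10 that can be at the rooftop as the service lift arrives there on crossing 9 is 9 — never all 10.
So no plan with fewer than 11 crossings exists, and this one achieves 11:
1. animal Green and handler Green cross → the rooftop.
2. handler Green crosses ← the basement.
3. animal Blue, animal Gold, and animal Grey cross → the rooftop.
4. animal Green crosses ← the basement.
5. handler Blue, handler Gold, and handler Grey cross → the rooftop.
6. animal Gold and handler Gold cross ← the basement.
7. handler Gold, handler Green, and handler Red cross → the rooftop.
8. animal Blue crosses ← the basement.
9. animal Gold and animal Green cross → the rooftop.
10. animal Green crosses ← the basement.
11. animal Blue, animal Green, and animal Red cross → the rooftop.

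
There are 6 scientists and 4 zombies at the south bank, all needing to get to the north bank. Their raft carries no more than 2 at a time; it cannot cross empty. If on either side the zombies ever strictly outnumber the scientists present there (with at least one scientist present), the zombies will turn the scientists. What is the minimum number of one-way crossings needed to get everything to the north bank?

17

Counting alone: each trip to the north bank takes at most 2 across and each return brings at least 1 back, so after t trips out (and t−1 returns) at most 2t − (t−1) of the 10 are across; that first reaches 10 at t = 9, so at least 17 crossings are needed.
The plan below uses exactly 17 crossings, so it is optimal:
1. 2 zombies → the north bank.  (the south bank: 6S 2Z; the north bank: 0S 2Z)
2. 1 zombie ← the south bank.  (the south bank: 6S 3Z; the north bank: 0S 1Z)
3. 2 zombies → the north bank.  (the south bank: 6S 1Z; the north bank: 0S 3Z)
4. 1 zombie ← the south bank.  (the south bank: 6S 2Z; the north bank: 0S 2Z)
5. 2 scientists → the north bank.  (the south bank: 4S 2Z; the north bank: 2S 2Z)
6. 1 zombie ← the south bank.  (the south bank: 4S 3Z; the north bank: 2S 1Z)
7. 1 scientist and 1 zombie → the north bank.  (the south bank: 3S 2Z; the north bank: 3S 2Z)
8. 1 zombie ← the south bank.  (the south bank: 3S 3Z; the north bank: 3S 1Z)
9. 2 zombies → the north bank.  (the south bank: 3S 1Z; the north bank: 3S 3Z)
10. 1 zombie ← the south bank.  (the south bank: 3S 2Z; the north bank: 3S 2Z)
11. 1 scientist and 1 zombie → the north bank.  (the south bank: 2S 1Z; the north bank: 4S 3Z)
12. 1 zombie ← the south bank.  (the south bank: 2S 2Z; the north bank: 4S 2Z)
13. 2 zombies → the north bank.  (the south bank: 2S 0Z; the north bank: 4S 4Z)
14. 1 zombie ← the south bank.  (the south bank: 2S 1Z; the north bank: 4S 3Z)
15. 1 scientist and 1 zombie → the north bank.  (the south bank: 1S 0Z; the north bank: 5S 4Z)
16. 1 zombie ← the south bank.  (the south bank: 1S 1Z; the north bank: 5S 3Z)
17. 1 scientist and 1 zombie → the north bank.  (the south bank: 0S 0Z; the north bank: 6S 4Z)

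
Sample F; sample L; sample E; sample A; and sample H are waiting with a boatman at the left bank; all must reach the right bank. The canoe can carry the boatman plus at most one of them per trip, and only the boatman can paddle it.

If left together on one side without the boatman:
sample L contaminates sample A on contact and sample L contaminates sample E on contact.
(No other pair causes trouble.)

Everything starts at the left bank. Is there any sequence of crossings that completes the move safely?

1. Boatman goes to the right bank with sample L.
2. Boatman goes back to the left bank alone.
3. Boatman goes to the right bank with sample F.
4. Boatman goes back to the left bank alone.
5. Boatman goes to the right bank with sample E.
6. Boatman goes back to the left bank with sample L.
7. Boatman goes to the right bank with sample A.
8. Boatman goes back to the left bank alone.
9. Boatman goes to the right bank with sample H.
10. Boatman goes back to the left bank alone.
11. Boatman goes to the right bank with sample L.

Yes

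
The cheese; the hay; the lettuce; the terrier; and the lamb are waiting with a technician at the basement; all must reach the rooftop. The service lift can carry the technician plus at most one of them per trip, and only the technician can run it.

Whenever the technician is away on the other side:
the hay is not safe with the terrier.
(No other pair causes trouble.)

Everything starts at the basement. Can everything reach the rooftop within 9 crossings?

Yes

Yes — this plan uses 9 crossings (≤ 9):
1. Technician goes to the rooftop with the hay.  [the basement: the cheese, the lamb, the lettuce, the terrier | the rooftop: the hay]
2. Technician goes back to the basement alone.  [the basement: the cheese, the lamb, the lettuce, the terrier | the rooftop: the hay]
3. Technician goes to the rooftop with the cheese.  [the basement: the lamb, the lettuce, the terrier | the rooftop: the cheese, the hay]
4. Technician goes back to the basement alone.  [the basement: the lamb, the lettuce, the terrier | the rooftop: the cheese, the hay]
5. Technician goes to the rooftop with the lettuce.  [the basement: the lamb, the terrier | the rooftop: the cheese, the hay, the lettuce]
6. Technician goes back to the basement alone.  [the basement: the lamb, the terrier | the rooftop: the cheese, the hay, the lettuce]
7. Technician goes to the rooftop with the lamb.  [the basement: the terrier | the rooftop: the cheese, the hay, the lamb, the lettuce]
8. Technician goes back to the basement alone.  [the basement: the terrier | the rooftop: the cheese, the hay, the lamb, the lettuce]
9. Technician goes to the rooftop with the terrier.  [the basement: — | the rooftop: the cheese, the hay, the lamb, the lettuce, the terrier]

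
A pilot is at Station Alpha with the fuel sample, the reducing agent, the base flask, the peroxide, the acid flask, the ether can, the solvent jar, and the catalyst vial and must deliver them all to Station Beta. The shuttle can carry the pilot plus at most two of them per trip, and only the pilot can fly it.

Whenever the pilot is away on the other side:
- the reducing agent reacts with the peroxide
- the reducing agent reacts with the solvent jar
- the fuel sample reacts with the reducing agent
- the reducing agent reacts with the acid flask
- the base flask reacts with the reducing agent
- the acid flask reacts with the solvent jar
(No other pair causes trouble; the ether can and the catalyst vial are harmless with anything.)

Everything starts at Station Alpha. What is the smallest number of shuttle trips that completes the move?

13

Counting alone: the pilot can take at most 2 across per trip to Station Beta, so moving all 8 needs at least 4 loaded trips out, with a return between consecutive ones — at least 7 crossings.
The safety rule pushes this higher. Following every safe sequence of crossings, the most of the 8 that can be at Station Beta as the shuttle arrives there on crossings 7, 9, 11 is 5, 6, 7 respectively — never all 8.
So no plan with fewer than 13 crossings exists, and this one achieves 13:
1. Pilot goes to Station Beta with the acid flask and the reducing agent.
2. Pilot goes back to Station Alpha with the reducing agent.
3. Pilot goes to Station Beta with the fuel sample and the reducing agent.
4. Pilot goes back to Station Alpha with the reducing agent.
5. Pilot goes to Station Beta with the base flask and the reducing agent.
6. Pilot goes back to Station Alpha with the reducing agent.
7. Pilot goes to Station Beta with the peroxide and the reducing agent.
8. Pilot goes back to Station Alpha with the reducing agent.
9. Pilot goes to Station Beta with the ether can and the reducing agent.
10. Pilot goes back to Station Alpha with the reducing agent.
11. Pilot goes to Station Beta with the catalyst vial and the reducing agent.
12. Pilot goes back to Station Alpha with the reducing agent.
13. Pilot goes to Station Beta with the reducing agent and the solvent jar.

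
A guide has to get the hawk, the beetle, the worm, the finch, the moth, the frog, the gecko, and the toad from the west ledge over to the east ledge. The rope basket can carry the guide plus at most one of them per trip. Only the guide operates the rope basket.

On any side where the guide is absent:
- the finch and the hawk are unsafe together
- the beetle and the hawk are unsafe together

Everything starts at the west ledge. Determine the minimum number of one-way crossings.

17

Counting alone: the guide can take at most 1 across per trip to the east ledge, so moving all 8 needs at least 8 loaded trips out, with a return between consecutive ones — at least 15 crossings.
The safety rule pushes this higher. Following every safe sequence of crossings, the most of the 8 that can be at the east ledge as the rope basket arrives there on crossing 15 is 7 — never all 8.
So no plan with fewer than 17 crossings exists, and this one achieves 17:
1. Guide goes to the east ledge with the hawk.  [the west ledge: the beetle, the finch, the frog, the gecko, the moth, the toad, the worm | the east ledge: the hawk]
2. Guide goes back to the west ledge alone.  [the west ledge: the beetle, the finch, the frog, the gecko, the moth, the toad, the worm | the east ledge: the hawk]
3. Guide goes to the east ledge with the beetle.  [the west ledge: the finch, the frog, the gecko, the moth, the toad, the worm | the east ledge: the beetle, the hawk]
4. Guide goes back to the west ledge with the hawk.  [the west ledge: the finch, the frog, the gecko, the hawk, the moth, the toad, the worm | the east ledge: the beetle]
5. Guide goes to the east ledge with the finch.  [the west ledge: the frog, the gecko, the hawk, the moth, the toad, the worm | the east ledge: the beetle, the finch]
6. Guide goes back to the west ledge alone.  [the west ledge: the frog, the gecko, the hawk, the moth, the toad, the worm | the east ledge: the beetle, the finch]
7. Guide goes to the east ledge with the worm.  [the west ledge: the frog, the gecko, the hawk, the moth, the toad | the east ledge: the beetle, the finch, the worm]
8. Guide goes back to the west ledge alone.  [the west ledge: the frog, the gecko, the hawk, the moth, the toad | the east ledge: the beetle, the finch, the worm]
9. Guide goes to the east ledge with the moth.  [the west ledge: the frog, the gecko, the hawk, the toad | the east ledge: the beetle, the finch, the moth, the worm]
10. Guide goes back to the west ledge alone.  [the west ledge: the frog, the gecko, the hawk, the toad | the east ledge: the beetle, the finch, the moth, the worm]
11. Guide goes to the east ledge with the frog.  [the west ledge: the gecko, the hawk, the toad | the east ledge: the beetle, the finch, the frog, the moth, the worm]
12. Guide goes back to the west ledge alone.  [the west ledge: the gecko, the hawk, the toad | the east ledge: the beetle, the finch, the frog, the moth, the worm]
13. Guide goes to the east ledge with the gecko.  [the west ledge: the hawk, the toad | the east ledge: the beetle, the finch, the frog, the gecko, the moth, the worm]
14. Guide goes back to the west ledge alone.  [the west ledge: the hawk, the toad | the east ledge: the beetle, the finch, the frog, the gecko, the moth, the worm]
15. Guide goes to the east ledge with the toad.  [the west ledge: the hawk | the east ledge: the beetle, the finch, the frog, the gecko, the moth, the toad, the worm]
16. Guide goes back to the west ledge alone.  [the west ledge: the hawk | the east ledge: the beetle, the finch, the frog, the gecko, the moth, the toad, the worm]
17. Guide goes to the east ledge with the hawk.  [the west ledge: — | the east ledge: the beetle, the finch, the frog, the gecko, the hawk, the moth, the toad, the worm]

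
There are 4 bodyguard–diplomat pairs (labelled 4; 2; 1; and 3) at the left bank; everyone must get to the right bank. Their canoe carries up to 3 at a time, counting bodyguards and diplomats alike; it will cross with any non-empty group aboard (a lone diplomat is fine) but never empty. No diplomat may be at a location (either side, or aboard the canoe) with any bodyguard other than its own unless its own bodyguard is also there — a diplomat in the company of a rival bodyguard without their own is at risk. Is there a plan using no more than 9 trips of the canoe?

Yes — this plan uses 9 crossings (≤ 9):
1. bodyguard 4 and diplomat 4 cross → the right bank.
2. bodyguard 4 crosses ← the left bank.
3. bodyguard 2, bodyguard 4, and diplomat 2 cross → the right bank.
4. bodyguard 4 and diplomat 4 cross ← the left bank.
5. bodyguard 1, bodyguard 3, and bodyguard 4 cross → the right bank.
6. diplomat 2 crosses ← the left bank.
7. diplomat 2 and diplomat 4 cross → the right bank.
8. diplomat 4 crosses ← the left bank.
9. diplomat 1, diplomat 3, and diplomat 4 cross → the right bank.

Yes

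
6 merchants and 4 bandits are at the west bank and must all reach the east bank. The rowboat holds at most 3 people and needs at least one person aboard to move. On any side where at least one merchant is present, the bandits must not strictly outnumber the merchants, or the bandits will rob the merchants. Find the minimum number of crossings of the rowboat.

9

Counting alone: each trip to the east bank takes at most 3 across and each return brings at least 1 back, so after t trips out (and t−1 returns) at most 3t − (t−1) of the 10 are across; that first reaches 10 at t = 5, so at least 9 crossings are needed.
The plan below uses exactly 9 crossings, so it is optimal:
1. 2 bandits → the east bank.  (the west bank: 6M 2B; the east bank: 0M 2B)
2. 1 bandit ← the west bank.  (the west bank: 6M 3B; the east bank: 0M 1B)
3. 3 bandits → the east bank.  (the west bank: 6M 0B; the east bank: 0M 4B)
4. 1 bandit ← the west bank.  (the west bank: 6M 1B; the east bank: 0M 3B)
5. 3 merchants → the east bank.  (the west bank: 3M 1B; the east bank: 3M 3B)
6. 1 bandit ← the west bank.  (the west bank: 3M 2B; the east bank: 3M 2B)
7. 1 merchant and 2 bandits → the east bank.  (the west bank: 2M 0B; the east bank: 4M 4B)
8. 1 bandit ← the west bank.  (the west bank: 2M 1B; the east bank: 4M 3B)
9. 2 merchants and 1 bandit → the east bank.  (the west bank: 0M 0B; the east bank: 6M 4B)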